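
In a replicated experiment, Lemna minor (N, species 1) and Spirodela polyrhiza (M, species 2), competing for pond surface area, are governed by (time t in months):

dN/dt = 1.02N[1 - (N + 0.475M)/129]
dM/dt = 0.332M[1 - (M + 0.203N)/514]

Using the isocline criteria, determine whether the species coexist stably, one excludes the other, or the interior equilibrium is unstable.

Compare the nullcline intercepts: K1/α12 = 129/0.475 = 272 < K2 = 514; K2/α21 = 514/0.203 = 2530 > K1 = 129.
Since the inequalities point opposite ways, species 2 can invade but species 1 cannot.

species 2 excludes species 1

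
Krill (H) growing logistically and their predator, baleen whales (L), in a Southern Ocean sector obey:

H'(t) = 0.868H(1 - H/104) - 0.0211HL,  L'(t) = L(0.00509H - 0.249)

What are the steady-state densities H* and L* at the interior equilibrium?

H* ≈ 48.9, L* ≈ 21.8

From dL/dt = 0 with L > 0: 0.00509H* = 0.249, so H* = 48.9.
Substitute into dH/dt = 0: 0.868(1 - 48.9/104) = 0.0211L*.
The bracket is 0.53, giving L* = 0.46/0.0211 = 21.8.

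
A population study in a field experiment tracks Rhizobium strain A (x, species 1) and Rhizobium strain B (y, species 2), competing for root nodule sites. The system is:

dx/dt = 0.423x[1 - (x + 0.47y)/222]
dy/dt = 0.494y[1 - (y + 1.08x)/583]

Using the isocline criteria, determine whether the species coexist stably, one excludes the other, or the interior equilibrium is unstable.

Compare the nullcline intercepts: K1/α12 = 222/0.47 = 472 < K2 = 583; K2/α21 = 583/1.08 = 540 > K1 = 222.
Since the inequalities point opposite ways, species 2 can invade but species 1 cannot.

species 2 excludes species 1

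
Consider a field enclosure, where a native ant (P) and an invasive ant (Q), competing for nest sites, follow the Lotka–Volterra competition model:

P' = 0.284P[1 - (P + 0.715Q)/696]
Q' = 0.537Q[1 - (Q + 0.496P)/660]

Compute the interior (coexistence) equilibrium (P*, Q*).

P* ≈ 347, Q* ≈ 488

Setting both brackets to zero gives the nullclines P + 0.715Q = 696 and 0.496P + Q = 660.
Substituting Q = 660 - 0.496P into the first: P(1 - 0.715·0.496) = 696 - 0.715·660.
So P* = 224/0.645 = 347, and then Q* = 660 - 0.496·347 = 488.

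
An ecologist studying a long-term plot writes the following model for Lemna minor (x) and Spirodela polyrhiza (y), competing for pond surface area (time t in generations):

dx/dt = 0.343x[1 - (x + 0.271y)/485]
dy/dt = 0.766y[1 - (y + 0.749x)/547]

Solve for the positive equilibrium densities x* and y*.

x* ≈ 423, y* ≈ 231

Setting both brackets to zero gives the nullclines x + 0.271y = 485 and 0.749x + y = 547.
Substituting y = 547 - 0.749x into the first: x(1 - 0.271·0.749) = 485 - 0.271·547.
So x* = 337/0.797 = 423, and then y* = 547 - 0.749·423 = 231.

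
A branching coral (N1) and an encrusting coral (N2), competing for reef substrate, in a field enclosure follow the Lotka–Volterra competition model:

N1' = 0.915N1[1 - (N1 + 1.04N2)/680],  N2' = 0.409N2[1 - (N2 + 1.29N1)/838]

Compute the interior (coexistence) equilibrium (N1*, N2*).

N1* ≈ 561, N2* ≈ 115

Setting both brackets to zero gives the nullclines N1 + 1.04N2 = 680 and 1.29N1 + N2 = 838.
Substituting N2 = 838 - 1.29N1 into the first: N1(1 - 1.04·1.29) = 680 - 1.04·838.
So N1* = -192/-0.342 = 561, and then N2* = 838 - 1.29·561 = 115.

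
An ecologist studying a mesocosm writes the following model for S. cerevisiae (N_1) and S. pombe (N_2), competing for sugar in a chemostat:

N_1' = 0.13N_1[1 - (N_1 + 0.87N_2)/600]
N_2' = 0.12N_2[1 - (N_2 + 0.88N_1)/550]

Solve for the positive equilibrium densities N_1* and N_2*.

N_1* ≈ 518, N_2* ≈ 93.9

Setting both brackets to zero gives the nullclines N_1 + 0.87N_2 = 600 and 0.88N_1 + N_2 = 550.
Substituting N_2 = 550 - 0.88N_1 into the first: N_1(1 - 0.87·0.88) = 600 - 0.87·550.
So N_1* = 122/0.234 = 518, and then N_2* = 550 - 0.88·518 = 93.9.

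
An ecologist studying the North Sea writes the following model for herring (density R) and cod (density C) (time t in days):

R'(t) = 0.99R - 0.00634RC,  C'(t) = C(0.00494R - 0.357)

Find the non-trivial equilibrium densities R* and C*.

Set dC/dt = 0 with C > 0: 0.00494R - 0.357 = 0, so R* = 0.357/0.00494 = 72.3.
Set dR/dt = 0 with R > 0: 0.99 - 0.00634C = 0, so C* = 0.99/0.00634 = 156.

R* ≈ 72.3, C* ≈ 156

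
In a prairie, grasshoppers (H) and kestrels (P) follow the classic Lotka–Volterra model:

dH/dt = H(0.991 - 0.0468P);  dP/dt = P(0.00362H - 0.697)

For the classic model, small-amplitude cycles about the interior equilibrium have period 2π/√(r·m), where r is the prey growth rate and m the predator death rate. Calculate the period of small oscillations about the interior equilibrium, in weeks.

T ≈ 7.56 weeks

Here r = 0.991 and m = 0.697, so r·m = 0.691.
ω = √0.691 = 0.831 per week, hence T = 2π/ω ≈ 7.56 weeks.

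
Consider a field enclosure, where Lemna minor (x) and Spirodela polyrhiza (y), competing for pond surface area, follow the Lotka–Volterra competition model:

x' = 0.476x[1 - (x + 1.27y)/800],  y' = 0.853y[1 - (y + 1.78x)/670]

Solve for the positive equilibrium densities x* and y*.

Setting both brackets to zero gives the nullclines x + 1.27y = 800 and 1.78x + y = 670.
Substituting y = 670 - 1.78x into the first: x(1 - 1.27·1.78) = 800 - 1.27·670.
So x* = -50.9/-1.26 = 40.4, and then y* = 670 - 1.78·40.4 = 598.

x* ≈ 40.4, y* ≈ 598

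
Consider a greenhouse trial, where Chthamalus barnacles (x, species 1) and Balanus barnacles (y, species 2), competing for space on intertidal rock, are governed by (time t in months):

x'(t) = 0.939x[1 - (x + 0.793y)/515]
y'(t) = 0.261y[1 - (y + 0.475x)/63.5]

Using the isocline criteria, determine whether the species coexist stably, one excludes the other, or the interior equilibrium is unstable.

species 1 excludes species 2

Compare the nullcline intercepts: K1/α12 = 515/0.793 = 649 > K2 = 63.5; K2/α21 = 63.5/0.475 = 134 < K1 = 515.
Since the inequalities point opposite ways, species 1 can invade but species 2 cannot.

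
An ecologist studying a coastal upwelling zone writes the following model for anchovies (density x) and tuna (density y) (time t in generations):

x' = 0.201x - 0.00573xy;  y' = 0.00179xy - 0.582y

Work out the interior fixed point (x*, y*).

Set dy/dt = 0 with y > 0: 0.00179x - 0.582 = 0, so x* = 0.582/0.00179 = 325.
Set dx/dt = 0 with x > 0: 0.201 - 0.00573y = 0, so y* = 0.201/0.00573 = 35.1.

x* ≈ 325, y* ≈ 35.1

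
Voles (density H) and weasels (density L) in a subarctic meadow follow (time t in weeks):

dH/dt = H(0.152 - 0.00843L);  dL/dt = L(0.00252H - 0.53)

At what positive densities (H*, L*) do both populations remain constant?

Set dL/dt = 0 with L > 0: 0.00252H - 0.53 = 0, so H* = 0.53/0.00252 = 210.
Set dH/dt = 0 with H > 0: 0.152 - 0.00843L = 0, so L* = 0.152/0.00843 = 18.

H* ≈ 210, L* ≈ 18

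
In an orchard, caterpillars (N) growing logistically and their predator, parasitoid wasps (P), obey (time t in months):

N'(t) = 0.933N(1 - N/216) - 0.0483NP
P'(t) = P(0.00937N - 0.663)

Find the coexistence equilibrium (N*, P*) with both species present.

N* ≈ 70.8, P* ≈ 13

From dP/dt = 0 with P > 0: 0.00937N* = 0.663, so N* = 70.8.
Substitute into dN/dt = 0: 0.933(1 - 70.8/216) = 0.0483P*.
The bracket is 0.672, giving P* = 0.627/0.0483 = 13.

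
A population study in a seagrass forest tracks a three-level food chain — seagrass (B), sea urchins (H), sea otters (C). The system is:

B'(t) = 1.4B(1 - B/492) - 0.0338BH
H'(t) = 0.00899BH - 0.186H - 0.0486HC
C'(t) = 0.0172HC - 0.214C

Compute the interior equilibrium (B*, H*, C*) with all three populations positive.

From dC/dt = 0: 0.0172H* = 0.214, so H* = 12.4.
From dB/dt = 0: 1.4(1 - B*/492) = 0.0338·12.4, giving B* = 492·(1 - 0.3) = 344.
From dH/dt = 0: 0.00899·344 - 0.186 = 0.0486C*, so C* = 2.91/0.0486 = 59.8.

B* ≈ 344, H* ≈ 12.4, C* ≈ 59.8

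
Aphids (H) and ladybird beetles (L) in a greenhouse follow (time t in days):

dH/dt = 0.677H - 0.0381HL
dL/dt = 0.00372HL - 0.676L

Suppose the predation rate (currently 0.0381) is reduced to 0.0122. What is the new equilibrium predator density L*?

At the interior fixed point, setting dH/dt = 0 with H > 0 fixes L* = (prey growth rate)/(HL coefficient) — independent of the other coefficients.
With the change, L* = 0.677/0.0122 = 55.5; it rises from 17.8.

L* ≈ 55.5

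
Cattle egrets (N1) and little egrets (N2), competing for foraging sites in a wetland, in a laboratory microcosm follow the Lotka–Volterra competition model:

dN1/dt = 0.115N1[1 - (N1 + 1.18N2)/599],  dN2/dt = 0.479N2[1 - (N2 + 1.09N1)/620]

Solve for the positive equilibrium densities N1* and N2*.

Setting both brackets to zero gives the nullclines N1 + 1.18N2 = 599 and 1.09N1 + N2 = 620.
Substituting N2 = 620 - 1.09N1 into the first: N1(1 - 1.18·1.09) = 599 - 1.18·620.
So N1* = -133/-0.286 = 463, and then N2* = 620 - 1.09·463 = 115.

N1* ≈ 463, N2* ≈ 115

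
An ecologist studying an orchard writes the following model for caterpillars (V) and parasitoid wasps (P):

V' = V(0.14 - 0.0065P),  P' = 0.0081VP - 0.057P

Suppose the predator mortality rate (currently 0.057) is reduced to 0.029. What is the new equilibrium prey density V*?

At the interior fixed point, setting dP/dt = 0 with P > 0 fixes V* = (predator death rate)/(VP coefficient) — independent of the other coefficients.
With the change, V* = 0.029/0.0081 = 3.58; it falls from 7.04.

V* ≈ 3.58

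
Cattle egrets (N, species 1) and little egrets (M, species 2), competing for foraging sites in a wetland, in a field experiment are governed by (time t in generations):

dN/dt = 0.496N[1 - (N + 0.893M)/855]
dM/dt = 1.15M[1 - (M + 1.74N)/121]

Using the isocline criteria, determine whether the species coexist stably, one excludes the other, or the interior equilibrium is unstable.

Compare the nullcline intercepts: K1/α12 = 855/0.893 = 957 > K2 = 121; K2/α21 = 121/1.74 = 69.5 < K1 = 855.
Since the inequalities point opposite ways, species 1 can invade but species 2 cannot.

species 1 excludes species 2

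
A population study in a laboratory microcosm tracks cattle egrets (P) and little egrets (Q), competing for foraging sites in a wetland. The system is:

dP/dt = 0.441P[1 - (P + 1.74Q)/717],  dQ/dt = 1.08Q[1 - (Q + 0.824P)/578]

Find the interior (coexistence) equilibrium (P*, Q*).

Setting both brackets to zero gives the nullclines P + 1.74Q = 717 and 0.824P + Q = 578.
Substituting Q = 578 - 0.824P into the first: P(1 - 1.74·0.824) = 717 - 1.74·578.
So P* = -289/-0.434 = 666, and then Q* = 578 - 0.824·666 = 29.5.

P* ≈ 666, Q* ≈ 29.5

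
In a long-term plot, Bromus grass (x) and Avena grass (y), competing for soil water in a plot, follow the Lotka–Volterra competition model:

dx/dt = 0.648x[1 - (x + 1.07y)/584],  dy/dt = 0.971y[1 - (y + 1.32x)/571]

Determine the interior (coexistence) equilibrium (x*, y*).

x* ≈ 65.4, y* ≈ 485

Setting both brackets to zero gives the nullclines x + 1.07y = 584 and 1.32x + y = 571.
Substituting y = 571 - 1.32x into the first: x(1 - 1.07·1.32) = 584 - 1.07·571.
So x* = -27/-0.412 = 65.4, and then y* = 571 - 1.32·65.4 = 485.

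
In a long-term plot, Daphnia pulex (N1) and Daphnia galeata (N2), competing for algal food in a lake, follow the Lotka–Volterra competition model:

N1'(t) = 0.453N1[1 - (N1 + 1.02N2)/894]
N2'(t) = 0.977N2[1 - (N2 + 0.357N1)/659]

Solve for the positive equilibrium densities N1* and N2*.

N1* ≈ 349, N2* ≈ 534

Setting both brackets to zero gives the nullclines N1 + 1.02N2 = 894 and 0.357N1 + N2 = 659.
Substituting N2 = 659 - 0.357N1 into the first: N1(1 - 1.02·0.357) = 894 - 1.02·659.
So N1* = 222/0.636 = 349, and then N2* = 659 - 0.357·349 = 534.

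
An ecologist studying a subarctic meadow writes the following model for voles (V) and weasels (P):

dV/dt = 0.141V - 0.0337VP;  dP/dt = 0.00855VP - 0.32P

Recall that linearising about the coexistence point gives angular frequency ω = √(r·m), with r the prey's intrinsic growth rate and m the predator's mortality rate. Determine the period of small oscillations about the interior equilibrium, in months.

Here r = 0.141 and m = 0.32, so r·m = 0.0451.
ω = √0.0451 = 0.212 per month, hence T = 2π/ω ≈ 29.6 months.

T ≈ 29.6 months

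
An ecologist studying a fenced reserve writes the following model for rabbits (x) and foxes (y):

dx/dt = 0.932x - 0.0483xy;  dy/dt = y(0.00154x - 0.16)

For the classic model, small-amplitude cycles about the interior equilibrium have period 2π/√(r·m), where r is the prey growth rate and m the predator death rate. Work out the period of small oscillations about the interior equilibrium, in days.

Here r = 0.932 and m = 0.16, so r·m = 0.149.
ω = √0.149 = 0.386 per day, hence T = 2π/ω ≈ 16.3 days.

T ≈ 16.3 days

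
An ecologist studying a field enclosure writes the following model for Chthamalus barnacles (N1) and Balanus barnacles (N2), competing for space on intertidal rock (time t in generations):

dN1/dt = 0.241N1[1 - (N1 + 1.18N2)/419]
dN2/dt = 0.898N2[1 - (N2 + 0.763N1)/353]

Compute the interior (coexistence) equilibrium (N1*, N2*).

N1* ≈ 24.7, N2* ≈ 334

Setting both brackets to zero gives the nullclines N1 + 1.18N2 = 419 and 0.763N1 + N2 = 353.
Substituting N2 = 353 - 0.763N1 into the first: N1(1 - 1.18·0.763) = 419 - 1.18·353.
So N1* = 2.46/0.0997 = 24.7, and then N2* = 353 - 0.763·24.7 = 334.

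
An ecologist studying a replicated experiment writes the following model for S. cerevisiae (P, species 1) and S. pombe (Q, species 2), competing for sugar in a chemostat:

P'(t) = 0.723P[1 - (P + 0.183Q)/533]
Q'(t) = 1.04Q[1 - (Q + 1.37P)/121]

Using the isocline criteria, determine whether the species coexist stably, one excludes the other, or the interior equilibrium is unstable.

species 1 excludes species 2

Compare the nullcline intercepts: K1/α12 = 533/0.183 = 2910 > K2 = 121; K2/α21 = 121/1.37 = 88.3 < K1 = 533.
Since the inequalities point opposite ways, species 1 can invade but species 2 cannot.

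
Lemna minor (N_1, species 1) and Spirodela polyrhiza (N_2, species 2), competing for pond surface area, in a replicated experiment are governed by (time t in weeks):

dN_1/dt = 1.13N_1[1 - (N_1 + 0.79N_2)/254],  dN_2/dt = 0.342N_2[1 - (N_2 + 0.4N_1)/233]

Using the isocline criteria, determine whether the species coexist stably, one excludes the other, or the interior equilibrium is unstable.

stable coexistence

Compare the nullcline intercepts: K1/α12 = 254/0.79 = 322 > K2 = 233; K2/α21 = 233/0.4 = 582 > K1 = 254.
Since both inequalities hold, each species can invade when rare, so the interior equilibrium is stable.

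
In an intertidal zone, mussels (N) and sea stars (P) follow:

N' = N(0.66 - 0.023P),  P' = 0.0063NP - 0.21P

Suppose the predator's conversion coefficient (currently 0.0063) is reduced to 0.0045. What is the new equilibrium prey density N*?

At the interior fixed point, setting dP/dt = 0 with P > 0 fixes N* = (predator death rate)/(NP coefficient) — independent of the other coefficients.
With the change, N* = 0.21/0.0045 = 46.7; it rises from 33.3.

N* ≈ 46.7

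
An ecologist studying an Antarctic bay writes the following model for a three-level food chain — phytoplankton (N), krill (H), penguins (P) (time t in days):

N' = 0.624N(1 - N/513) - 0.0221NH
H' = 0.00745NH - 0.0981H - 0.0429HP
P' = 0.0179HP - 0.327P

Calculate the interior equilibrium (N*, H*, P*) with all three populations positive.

N* ≈ 181, H* ≈ 18.3, P* ≈ 29.2

From dP/dt = 0: 0.0179H* = 0.327, so H* = 18.3.
From dN/dt = 0: 0.624(1 - N*/513) = 0.0221·18.3, giving N* = 513·(1 - 0.647) = 181.
From dH/dt = 0: 0.00745·181 - 0.0981 = 0.0429P*, so P* = 1.25/0.0429 = 29.2.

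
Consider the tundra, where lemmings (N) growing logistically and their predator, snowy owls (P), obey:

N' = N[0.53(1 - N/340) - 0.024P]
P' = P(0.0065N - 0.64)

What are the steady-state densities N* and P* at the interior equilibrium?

From dP/dt = 0 with P > 0: 0.0065N* = 0.64, so N* = 98.5.
Substitute into dN/dt = 0: 0.53(1 - 98.5/340) = 0.024P*.
The bracket is 0.71, giving P* = 0.377/0.024 = 15.7.

N* ≈ 98.5, P* ≈ 15.7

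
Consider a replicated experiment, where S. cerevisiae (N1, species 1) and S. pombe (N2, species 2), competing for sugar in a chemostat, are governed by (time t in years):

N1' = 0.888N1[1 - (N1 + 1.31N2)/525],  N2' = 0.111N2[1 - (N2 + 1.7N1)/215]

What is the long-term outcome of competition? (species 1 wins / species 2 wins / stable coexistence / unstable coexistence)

species 1 excludes species 2

Compare the nullcline intercepts: K1/α12 = 525/1.31 = 401 > K2 = 215; K2/α21 = 215/1.7 = 126 < K1 = 525.
Since the inequalities point opposite ways, species 1 can invade but species 2 cannot.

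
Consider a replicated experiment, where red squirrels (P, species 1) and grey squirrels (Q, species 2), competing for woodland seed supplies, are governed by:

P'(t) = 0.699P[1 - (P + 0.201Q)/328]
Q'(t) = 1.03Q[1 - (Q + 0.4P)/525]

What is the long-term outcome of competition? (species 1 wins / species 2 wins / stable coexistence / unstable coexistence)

Compare the nullcline intercepts: K1/α12 = 328/0.201 = 1630 > K2 = 525; K2/α21 = 525/0.4 = 1310 > K1 = 328.
Since both inequalities hold, each species can invade when rare, so the interior equilibrium is stable.

stable coexistence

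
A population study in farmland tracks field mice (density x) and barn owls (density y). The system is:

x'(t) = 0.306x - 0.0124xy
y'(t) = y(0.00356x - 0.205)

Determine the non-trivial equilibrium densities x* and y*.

x* ≈ 57.6, y* ≈ 24.7

Set dy/dt = 0 with y > 0: 0.00356x - 0.205 = 0, so x* = 0.205/0.00356 = 57.6.
Set dx/dt = 0 with x > 0: 0.306 - 0.0124y = 0, so y* = 0.306/0.0124 = 24.7.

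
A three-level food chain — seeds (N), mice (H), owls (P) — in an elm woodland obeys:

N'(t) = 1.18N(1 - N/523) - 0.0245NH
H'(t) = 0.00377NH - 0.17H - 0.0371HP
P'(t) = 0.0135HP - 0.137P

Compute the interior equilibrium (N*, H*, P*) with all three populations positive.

From dP/dt = 0: 0.0135H* = 0.137, so H* = 10.1.
From dN/dt = 0: 1.18(1 - N*/523) = 0.0245·10.1, giving N* = 523·(1 - 0.211) = 413.
From dH/dt = 0: 0.00377·413 - 0.17 = 0.0371P*, so P* = 1.39/0.0371 = 37.4.

N* ≈ 413, H* ≈ 10.1, P* ≈ 37.4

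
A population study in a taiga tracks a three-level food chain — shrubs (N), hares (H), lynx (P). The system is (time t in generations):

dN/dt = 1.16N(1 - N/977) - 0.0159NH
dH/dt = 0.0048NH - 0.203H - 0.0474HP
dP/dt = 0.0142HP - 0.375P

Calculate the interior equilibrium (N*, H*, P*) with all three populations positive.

N* ≈ 623, H* ≈ 26.4, P* ≈ 58.8

From dP/dt = 0: 0.0142H* = 0.375, so H* = 26.4.
From dN/dt = 0: 1.16(1 - N*/977) = 0.0159·26.4, giving N* = 977·(1 - 0.362) = 623.
From dH/dt = 0: 0.0048·623 - 0.203 = 0.0474P*, so P* = 2.79/0.0474 = 58.8.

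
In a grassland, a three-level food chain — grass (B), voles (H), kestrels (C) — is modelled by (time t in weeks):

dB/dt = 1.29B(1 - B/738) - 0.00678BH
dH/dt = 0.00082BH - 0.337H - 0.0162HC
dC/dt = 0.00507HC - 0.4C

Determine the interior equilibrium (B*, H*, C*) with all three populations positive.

From dC/dt = 0: 0.00507H* = 0.4, so H* = 78.9.
From dB/dt = 0: 1.29(1 - B*/738) = 0.00678·78.9, giving B* = 738·(1 - 0.415) = 432.
From dH/dt = 0: 0.00082·432 - 0.337 = 0.0162C*, so C* = 0.0172/0.0162 = 1.06.

B* ≈ 432, H* ≈ 78.9, C* ≈ 1.06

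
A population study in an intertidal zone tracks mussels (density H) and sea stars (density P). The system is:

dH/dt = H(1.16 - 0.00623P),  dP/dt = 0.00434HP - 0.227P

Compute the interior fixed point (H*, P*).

Set dP/dt = 0 with P > 0: 0.00434H - 0.227 = 0, so H* = 0.227/0.00434 = 52.3.
Set dH/dt = 0 with H > 0: 1.16 - 0.00623P = 0, so P* = 1.16/0.00623 = 186.

H* ≈ 52.3, P* ≈ 186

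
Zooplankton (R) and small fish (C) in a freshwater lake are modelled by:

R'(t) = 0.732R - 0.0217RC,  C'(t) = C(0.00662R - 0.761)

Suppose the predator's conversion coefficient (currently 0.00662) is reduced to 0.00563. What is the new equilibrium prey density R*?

At the interior fixed point, setting dC/dt = 0 with C > 0 fixes R* = (predator death rate)/(RC coefficient) — independent of the other coefficients.
With the change, R* = 0.761/0.00563 = 135; it rises from 115.

R* ≈ 135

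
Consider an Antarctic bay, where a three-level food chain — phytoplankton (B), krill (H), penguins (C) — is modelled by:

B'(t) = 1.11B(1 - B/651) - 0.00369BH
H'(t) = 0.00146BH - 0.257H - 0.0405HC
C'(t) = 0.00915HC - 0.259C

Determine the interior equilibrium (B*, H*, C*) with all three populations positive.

B* ≈ 590, H* ≈ 28.3, C* ≈ 14.9

From dC/dt = 0: 0.00915H* = 0.259, so H* = 28.3.
From dB/dt = 0: 1.11(1 - B*/651) = 0.00369·28.3, giving B* = 651·(1 - 0.0941) = 590.
From dH/dt = 0: 0.00146·590 - 0.257 = 0.0405C*, so C* = 0.604/0.0405 = 14.9.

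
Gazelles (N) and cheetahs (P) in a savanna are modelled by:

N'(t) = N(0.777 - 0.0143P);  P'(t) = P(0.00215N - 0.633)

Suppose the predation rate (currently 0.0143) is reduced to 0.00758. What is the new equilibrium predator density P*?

At the interior fixed point, setting dN/dt = 0 with N > 0 fixes P* = (prey growth rate)/(NP coefficient) — independent of the other coefficients.
With the change, P* = 0.777/0.00758 = 103; it rises from 54.3.

P* ≈ 103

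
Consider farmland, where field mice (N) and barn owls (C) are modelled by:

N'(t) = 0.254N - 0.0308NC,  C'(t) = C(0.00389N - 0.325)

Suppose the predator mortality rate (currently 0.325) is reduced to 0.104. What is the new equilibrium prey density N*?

N* ≈ 26.7

At the interior fixed point, setting dC/dt = 0 with C > 0 fixes N* = (predator death rate)/(NC coefficient) — independent of the other coefficients.
With the change, N* = 0.104/0.00389 = 26.7; it falls from 83.5.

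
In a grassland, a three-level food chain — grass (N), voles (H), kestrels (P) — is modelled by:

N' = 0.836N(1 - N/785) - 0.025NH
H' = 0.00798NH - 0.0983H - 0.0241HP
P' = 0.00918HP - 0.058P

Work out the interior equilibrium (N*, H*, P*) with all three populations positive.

From dP/dt = 0: 0.00918H* = 0.058, so H* = 6.32.
From dN/dt = 0: 0.836(1 - N*/785) = 0.025·6.32, giving N* = 785·(1 - 0.189) = 637.
From dH/dt = 0: 0.00798·637 - 0.0983 = 0.0241P*, so P* = 4.98/0.0241 = 207.

N* ≈ 637, H* ≈ 6.32, P* ≈ 207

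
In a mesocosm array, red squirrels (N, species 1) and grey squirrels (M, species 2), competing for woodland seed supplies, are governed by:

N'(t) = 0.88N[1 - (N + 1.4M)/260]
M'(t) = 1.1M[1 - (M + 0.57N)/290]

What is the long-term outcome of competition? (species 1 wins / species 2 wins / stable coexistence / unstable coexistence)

Compare the nullcline intercepts: K1/α12 = 260/1.4 = 186 < K2 = 290; K2/α21 = 290/0.57 = 509 > K1 = 260.
Since the inequalities point opposite ways, species 2 can invade but species 1 cannot.

species 2 excludes species 1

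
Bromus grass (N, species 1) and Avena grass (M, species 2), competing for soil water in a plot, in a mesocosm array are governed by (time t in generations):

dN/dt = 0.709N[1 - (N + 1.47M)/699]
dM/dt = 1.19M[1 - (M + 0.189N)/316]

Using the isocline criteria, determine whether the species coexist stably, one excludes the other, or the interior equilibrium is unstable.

Compare the nullcline intercepts: K1/α12 = 699/1.47 = 476 > K2 = 316; K2/α21 = 316/0.189 = 1670 > K1 = 699.
Since both inequalities hold, each species can invade when rare, so the interior equilibrium is stable.

stable coexistence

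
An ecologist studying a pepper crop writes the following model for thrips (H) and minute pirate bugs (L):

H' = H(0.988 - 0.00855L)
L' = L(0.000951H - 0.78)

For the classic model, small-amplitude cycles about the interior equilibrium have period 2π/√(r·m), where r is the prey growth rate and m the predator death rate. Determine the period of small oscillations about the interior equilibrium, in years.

T ≈ 7.16 years

Here r = 0.988 and m = 0.78, so r·m = 0.771.
ω = √0.771 = 0.878 per year, hence T = 2π/ω ≈ 7.16 years.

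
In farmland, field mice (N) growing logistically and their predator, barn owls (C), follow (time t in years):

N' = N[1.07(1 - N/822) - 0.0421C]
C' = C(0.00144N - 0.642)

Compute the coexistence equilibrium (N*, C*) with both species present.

N* ≈ 446, C* ≈ 11.6

From dC/dt = 0 with C > 0: 0.00144N* = 0.642, so N* = 446.
Substitute into dN/dt = 0: 1.07(1 - 446/822) = 0.0421C*.
The bracket is 0.458, giving C* = 0.49/0.0421 = 11.6.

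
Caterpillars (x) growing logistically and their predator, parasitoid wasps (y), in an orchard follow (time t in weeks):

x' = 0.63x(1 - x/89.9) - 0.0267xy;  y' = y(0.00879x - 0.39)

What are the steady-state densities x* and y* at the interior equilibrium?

From dy/dt = 0 with y > 0: 0.00879x* = 0.39, so x* = 44.4.
Substitute into dx/dt = 0: 0.63(1 - 44.4/89.9) = 0.0267y*.
The bracket is 0.506, giving y* = 0.319/0.0267 = 12.

x* ≈ 44.4, y* ≈ 12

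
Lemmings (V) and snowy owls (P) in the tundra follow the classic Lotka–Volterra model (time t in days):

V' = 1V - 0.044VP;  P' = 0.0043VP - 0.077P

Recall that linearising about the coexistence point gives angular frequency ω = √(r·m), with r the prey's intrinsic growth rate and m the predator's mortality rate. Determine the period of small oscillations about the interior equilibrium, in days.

Here r = 1 and m = 0.077, so r·m = 0.077.
ω = √0.077 = 0.277 per day, hence T = 2π/ω ≈ 22.6 days.

T ≈ 22.6 days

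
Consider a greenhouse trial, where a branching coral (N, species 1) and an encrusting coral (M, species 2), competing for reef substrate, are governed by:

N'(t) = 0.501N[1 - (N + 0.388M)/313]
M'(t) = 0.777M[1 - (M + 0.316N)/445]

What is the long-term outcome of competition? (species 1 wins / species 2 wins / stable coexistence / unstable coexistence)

stable coexistence

Compare the nullcline intercepts: K1/α12 = 313/0.388 = 807 > K2 = 445; K2/α21 = 445/0.316 = 1410 > K1 = 313.
Since both inequalities hold, each species can invade when rare, so the interior equilibrium is stable.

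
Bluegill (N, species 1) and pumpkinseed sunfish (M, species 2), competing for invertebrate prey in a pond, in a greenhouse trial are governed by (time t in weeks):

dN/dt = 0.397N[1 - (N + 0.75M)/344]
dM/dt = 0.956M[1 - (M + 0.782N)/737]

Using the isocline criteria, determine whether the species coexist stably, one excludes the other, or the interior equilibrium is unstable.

Compare the nullcline intercepts: K1/α12 = 344/0.75 = 459 < K2 = 737; K2/α21 = 737/0.782 = 942 > K1 = 344.
Since the inequalities point opposite ways, species 2 can invade but species 1 cannot.

species 2 excludes species 1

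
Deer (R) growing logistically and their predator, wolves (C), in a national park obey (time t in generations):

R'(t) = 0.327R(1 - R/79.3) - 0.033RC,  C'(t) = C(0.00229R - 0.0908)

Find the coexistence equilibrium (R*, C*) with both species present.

From dC/dt = 0 with C > 0: 0.00229R* = 0.0908, so R* = 39.7.
Substitute into dR/dt = 0: 0.327(1 - 39.7/79.3) = 0.033C*.
The bracket is 0.5, giving C* = 0.163/0.033 = 4.95.

R* ≈ 39.7, C* ≈ 4.95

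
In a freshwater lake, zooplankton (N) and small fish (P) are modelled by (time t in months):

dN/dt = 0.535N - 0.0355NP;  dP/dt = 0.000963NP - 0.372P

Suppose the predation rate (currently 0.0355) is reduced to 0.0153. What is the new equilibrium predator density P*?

P* ≈ 35

At the interior fixed point, setting dN/dt = 0 with N > 0 fixes P* = (prey growth rate)/(NP coefficient) — independent of the other coefficients.
With the change, P* = 0.535/0.0153 = 35; it rises from 15.1.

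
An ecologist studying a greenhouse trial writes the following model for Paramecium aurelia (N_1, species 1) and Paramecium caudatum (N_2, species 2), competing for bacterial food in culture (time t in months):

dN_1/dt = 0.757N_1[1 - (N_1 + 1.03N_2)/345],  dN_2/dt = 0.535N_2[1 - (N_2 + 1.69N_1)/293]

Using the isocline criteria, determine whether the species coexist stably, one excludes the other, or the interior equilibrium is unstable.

species 1 excludes species 2

Compare the nullcline intercepts: K1/α12 = 345/1.03 = 335 > K2 = 293; K2/α21 = 293/1.69 = 173 < K1 = 345.
Since the inequalities point opposite ways, species 1 can invade but species 2 cannot.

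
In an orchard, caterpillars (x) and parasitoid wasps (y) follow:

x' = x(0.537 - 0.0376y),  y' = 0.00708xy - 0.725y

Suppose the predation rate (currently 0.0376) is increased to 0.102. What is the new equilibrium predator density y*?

At the interior fixed point, setting dx/dt = 0 with x > 0 fixes y* = (prey growth rate)/(xy coefficient) — independent of the other coefficients.
With the change, y* = 0.537/0.102 = 5.26; it falls from 14.3.

y* ≈ 5.26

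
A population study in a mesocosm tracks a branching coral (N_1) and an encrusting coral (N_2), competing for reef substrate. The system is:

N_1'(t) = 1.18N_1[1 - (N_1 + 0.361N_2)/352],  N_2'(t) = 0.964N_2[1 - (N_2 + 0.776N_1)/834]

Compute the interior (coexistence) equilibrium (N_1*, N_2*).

Setting both brackets to zero gives the nullclines N_1 + 0.361N_2 = 352 and 0.776N_1 + N_2 = 834.
Substituting N_2 = 834 - 0.776N_1 into the first: N_1(1 - 0.361·0.776) = 352 - 0.361·834.
So N_1* = 50.9/0.72 = 70.7, and then N_2* = 834 - 0.776·70.7 = 779.

N_1* ≈ 70.7, N_2* ≈ 779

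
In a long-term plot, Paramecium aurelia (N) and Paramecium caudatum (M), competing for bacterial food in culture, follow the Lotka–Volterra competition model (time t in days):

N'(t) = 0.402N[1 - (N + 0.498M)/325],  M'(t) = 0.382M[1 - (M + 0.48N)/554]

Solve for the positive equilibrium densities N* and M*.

N* ≈ 64.5, M* ≈ 523

Setting both brackets to zero gives the nullclines N + 0.498M = 325 and 0.48N + M = 554.
Substituting M = 554 - 0.48N into the first: N(1 - 0.498·0.48) = 325 - 0.498·554.
So N* = 49.1/0.761 = 64.5, and then M* = 554 - 0.48·64.5 = 523.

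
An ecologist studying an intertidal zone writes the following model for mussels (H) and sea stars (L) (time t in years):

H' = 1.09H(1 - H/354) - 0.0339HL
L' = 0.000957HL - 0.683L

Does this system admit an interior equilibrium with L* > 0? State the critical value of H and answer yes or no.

Threshold H = 714; K < 714, so no, the predator goes extinct.

The predator equation gives dL/dt > 0 only when H > 0.683/0.000957 = 714.
Without the predator, H → K = 354. Since 354 < 714, the predator cannot invade.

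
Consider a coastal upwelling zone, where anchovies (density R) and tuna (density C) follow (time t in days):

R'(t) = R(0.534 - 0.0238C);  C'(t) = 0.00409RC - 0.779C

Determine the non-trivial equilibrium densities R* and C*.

Set dC/dt = 0 with C > 0: 0.00409R - 0.779 = 0, so R* = 0.779/0.00409 = 190.
Set dR/dt = 0 with R > 0: 0.534 - 0.0238C = 0, so C* = 0.534/0.0238 = 22.4.

R* ≈ 190, C* ≈ 22.4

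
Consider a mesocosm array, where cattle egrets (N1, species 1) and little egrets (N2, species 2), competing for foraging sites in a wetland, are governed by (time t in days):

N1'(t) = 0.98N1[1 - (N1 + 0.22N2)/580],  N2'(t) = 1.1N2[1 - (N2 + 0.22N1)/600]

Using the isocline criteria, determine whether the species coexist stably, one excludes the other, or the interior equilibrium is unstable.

stable coexistence

Compare the nullcline intercepts: K1/α12 = 580/0.22 = 2640 > K2 = 600; K2/α21 = 600/0.22 = 2730 > K1 = 580.
Since both inequalities hold, each species can invade when rare, so the interior equilibrium is stable.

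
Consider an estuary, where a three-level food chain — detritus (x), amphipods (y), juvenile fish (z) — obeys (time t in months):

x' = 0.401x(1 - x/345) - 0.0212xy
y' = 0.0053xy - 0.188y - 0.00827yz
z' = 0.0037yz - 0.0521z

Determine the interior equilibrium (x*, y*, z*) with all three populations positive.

x* ≈ 88.2, y* ≈ 14.1, z* ≈ 33.8

From dz/dt = 0: 0.0037y* = 0.0521, so y* = 14.1.
From dx/dt = 0: 0.401(1 - x*/345) = 0.0212·14.1, giving x* = 345·(1 - 0.744) = 88.2.
From dy/dt = 0: 0.0053·88.2 - 0.188 = 0.00827z*, so z* = 0.279/0.00827 = 33.8.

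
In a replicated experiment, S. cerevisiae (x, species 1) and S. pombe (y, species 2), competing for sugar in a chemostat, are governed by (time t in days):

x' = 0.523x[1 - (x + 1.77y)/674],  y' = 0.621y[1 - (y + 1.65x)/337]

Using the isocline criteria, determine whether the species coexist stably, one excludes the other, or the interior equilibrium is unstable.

species 1 excludes species 2

Compare the nullcline intercepts: K1/α12 = 674/1.77 = 381 > K2 = 337; K2/α21 = 337/1.65 = 204 < K1 = 674.
Since the inequalities point opposite ways, species 1 can invade but species 2 cannot.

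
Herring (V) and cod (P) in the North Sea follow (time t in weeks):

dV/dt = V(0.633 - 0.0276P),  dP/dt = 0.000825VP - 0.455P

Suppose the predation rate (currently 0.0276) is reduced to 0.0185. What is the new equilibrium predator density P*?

P* ≈ 34.2

At the interior fixed point, setting dV/dt = 0 with V > 0 fixes P* = (prey growth rate)/(VP coefficient) — independent of the other coefficients.
With the change, P* = 0.633/0.0185 = 34.2; it rises from 22.9.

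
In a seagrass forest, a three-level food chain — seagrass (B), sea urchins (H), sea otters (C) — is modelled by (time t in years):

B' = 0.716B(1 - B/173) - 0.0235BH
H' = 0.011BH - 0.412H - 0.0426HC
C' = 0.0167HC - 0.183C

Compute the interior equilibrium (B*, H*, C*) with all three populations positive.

From dC/dt = 0: 0.0167H* = 0.183, so H* = 11.
From dB/dt = 0: 0.716(1 - B*/173) = 0.0235·11, giving B* = 173·(1 - 0.36) = 111.
From dH/dt = 0: 0.011·111 - 0.412 = 0.0426C*, so C* = 0.807/0.0426 = 18.9.

B* ≈ 111, H* ≈ 11, C* ≈ 18.9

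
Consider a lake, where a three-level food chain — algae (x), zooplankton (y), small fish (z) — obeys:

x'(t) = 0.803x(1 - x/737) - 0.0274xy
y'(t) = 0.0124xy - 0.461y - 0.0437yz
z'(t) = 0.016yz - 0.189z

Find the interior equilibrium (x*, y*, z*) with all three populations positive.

x* ≈ 440, y* ≈ 11.8, z* ≈ 114

From dz/dt = 0: 0.016y* = 0.189, so y* = 11.8.
From dx/dt = 0: 0.803(1 - x*/737) = 0.0274·11.8, giving x* = 737·(1 - 0.403) = 440.
From dy/dt = 0: 0.0124·440 - 0.461 = 0.0437z*, so z* = 4.99/0.0437 = 114.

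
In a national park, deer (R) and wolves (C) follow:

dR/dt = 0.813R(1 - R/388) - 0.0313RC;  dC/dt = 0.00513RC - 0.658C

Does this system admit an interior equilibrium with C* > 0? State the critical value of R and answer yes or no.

The predator equation gives dC/dt > 0 only when R > 0.658/0.00513 = 128.
Without the predator, R → K = 388. Since 388 > 128, the predator can invade and persist.

Threshold R = 128; K > 128, so yes, the predator persists.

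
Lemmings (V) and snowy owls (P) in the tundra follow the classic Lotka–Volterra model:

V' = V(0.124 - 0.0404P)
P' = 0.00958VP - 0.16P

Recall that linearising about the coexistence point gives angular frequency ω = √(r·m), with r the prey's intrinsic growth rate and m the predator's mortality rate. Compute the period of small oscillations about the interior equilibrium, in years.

Here r = 0.124 and m = 0.16, so r·m = 0.0198.
ω = √0.0198 = 0.141 per year, hence T = 2π/ω ≈ 44.6 years.

T ≈ 44.6 years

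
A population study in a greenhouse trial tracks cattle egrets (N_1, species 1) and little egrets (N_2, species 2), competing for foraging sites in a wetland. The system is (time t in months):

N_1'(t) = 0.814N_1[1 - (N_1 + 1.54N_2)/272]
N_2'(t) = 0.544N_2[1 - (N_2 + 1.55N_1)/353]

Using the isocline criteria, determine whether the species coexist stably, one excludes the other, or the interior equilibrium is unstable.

unstable coexistence (outcome depends on initial conditions)

Compare the nullcline intercepts: K1/α12 = 272/1.54 = 177 < K2 = 353; K2/α21 = 353/1.55 = 228 < K1 = 272.
Since both are reversed, neither can invade when rare; the interior point is a saddle.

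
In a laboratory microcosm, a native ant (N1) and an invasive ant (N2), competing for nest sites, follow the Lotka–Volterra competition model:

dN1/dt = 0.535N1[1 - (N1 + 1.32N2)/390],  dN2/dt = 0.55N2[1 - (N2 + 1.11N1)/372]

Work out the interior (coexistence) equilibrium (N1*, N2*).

Setting both brackets to zero gives the nullclines N1 + 1.32N2 = 390 and 1.11N1 + N2 = 372.
Substituting N2 = 372 - 1.11N1 into the first: N1(1 - 1.32·1.11) = 390 - 1.32·372.
So N1* = -101/-0.465 = 217, and then N2* = 372 - 1.11·217 = 131.

N1* ≈ 217, N2* ≈ 131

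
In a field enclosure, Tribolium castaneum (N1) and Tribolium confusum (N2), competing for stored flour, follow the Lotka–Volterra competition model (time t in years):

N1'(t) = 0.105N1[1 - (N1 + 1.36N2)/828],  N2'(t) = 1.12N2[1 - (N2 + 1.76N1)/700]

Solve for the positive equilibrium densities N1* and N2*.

N1* ≈ 89, N2* ≈ 543

Setting both brackets to zero gives the nullclines N1 + 1.36N2 = 828 and 1.76N1 + N2 = 700.
Substituting N2 = 700 - 1.76N1 into the first: N1(1 - 1.36·1.76) = 828 - 1.36·700.
So N1* = -124/-1.39 = 89, and then N2* = 700 - 1.76·89 = 543.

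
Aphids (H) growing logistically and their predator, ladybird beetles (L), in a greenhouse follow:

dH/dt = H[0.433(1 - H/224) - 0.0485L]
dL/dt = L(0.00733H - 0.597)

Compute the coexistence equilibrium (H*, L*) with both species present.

H* ≈ 81.4, L* ≈ 5.68

From dL/dt = 0 with L > 0: 0.00733H* = 0.597, so H* = 81.4.
Substitute into dH/dt = 0: 0.433(1 - 81.4/224) = 0.0485L*.
The bracket is 0.636, giving L* = 0.276/0.0485 = 5.68.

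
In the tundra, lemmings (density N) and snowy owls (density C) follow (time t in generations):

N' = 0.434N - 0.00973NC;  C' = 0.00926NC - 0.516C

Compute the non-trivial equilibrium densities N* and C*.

Set dC/dt = 0 with C > 0: 0.00926N - 0.516 = 0, so N* = 0.516/0.00926 = 55.7.
Set dN/dt = 0 with N > 0: 0.434 - 0.00973C = 0, so C* = 0.434/0.00973 = 44.6.

N* ≈ 55.7, C* ≈ 44.6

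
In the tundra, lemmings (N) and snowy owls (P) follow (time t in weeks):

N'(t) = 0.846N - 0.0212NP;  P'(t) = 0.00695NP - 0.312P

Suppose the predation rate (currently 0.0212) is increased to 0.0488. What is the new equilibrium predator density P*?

P* ≈ 17.3

At the interior fixed point, setting dN/dt = 0 with N > 0 fixes P* = (prey growth rate)/(NP coefficient) — independent of the other coefficients.
With the change, P* = 0.846/0.0488 = 17.3; it falls from 39.9.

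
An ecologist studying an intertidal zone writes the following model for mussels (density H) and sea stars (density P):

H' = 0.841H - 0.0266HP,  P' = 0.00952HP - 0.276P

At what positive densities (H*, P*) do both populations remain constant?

H* ≈ 29, P* ≈ 31.6

Set dP/dt = 0 with P > 0: 0.00952H - 0.276 = 0, so H* = 0.276/0.00952 = 29.
Set dH/dt = 0 with H > 0: 0.841 - 0.0266P = 0, so P* = 0.841/0.0266 = 31.6.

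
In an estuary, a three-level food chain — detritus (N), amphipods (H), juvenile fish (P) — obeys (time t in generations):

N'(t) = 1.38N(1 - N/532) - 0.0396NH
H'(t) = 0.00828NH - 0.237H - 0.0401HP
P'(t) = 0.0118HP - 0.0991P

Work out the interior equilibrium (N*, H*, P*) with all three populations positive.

From dP/dt = 0: 0.0118H* = 0.0991, so H* = 8.4.
From dN/dt = 0: 1.38(1 - N*/532) = 0.0396·8.4, giving N* = 532·(1 - 0.241) = 404.
From dH/dt = 0: 0.00828·404 - 0.237 = 0.0401P*, so P* = 3.11/0.0401 = 77.5.

N* ≈ 404, H* ≈ 8.4, P* ≈ 77.5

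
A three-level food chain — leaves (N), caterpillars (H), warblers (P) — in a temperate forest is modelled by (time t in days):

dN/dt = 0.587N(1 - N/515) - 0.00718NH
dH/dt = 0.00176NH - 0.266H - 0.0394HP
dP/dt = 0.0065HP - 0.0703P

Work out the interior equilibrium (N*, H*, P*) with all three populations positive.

From dP/dt = 0: 0.0065H* = 0.0703, so H* = 10.8.
From dN/dt = 0: 0.587(1 - N*/515) = 0.00718·10.8, giving N* = 515·(1 - 0.132) = 447.
From dH/dt = 0: 0.00176·447 - 0.266 = 0.0394P*, so P* = 0.52/0.0394 = 13.2.

N* ≈ 447, H* ≈ 10.8, P* ≈ 13.2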